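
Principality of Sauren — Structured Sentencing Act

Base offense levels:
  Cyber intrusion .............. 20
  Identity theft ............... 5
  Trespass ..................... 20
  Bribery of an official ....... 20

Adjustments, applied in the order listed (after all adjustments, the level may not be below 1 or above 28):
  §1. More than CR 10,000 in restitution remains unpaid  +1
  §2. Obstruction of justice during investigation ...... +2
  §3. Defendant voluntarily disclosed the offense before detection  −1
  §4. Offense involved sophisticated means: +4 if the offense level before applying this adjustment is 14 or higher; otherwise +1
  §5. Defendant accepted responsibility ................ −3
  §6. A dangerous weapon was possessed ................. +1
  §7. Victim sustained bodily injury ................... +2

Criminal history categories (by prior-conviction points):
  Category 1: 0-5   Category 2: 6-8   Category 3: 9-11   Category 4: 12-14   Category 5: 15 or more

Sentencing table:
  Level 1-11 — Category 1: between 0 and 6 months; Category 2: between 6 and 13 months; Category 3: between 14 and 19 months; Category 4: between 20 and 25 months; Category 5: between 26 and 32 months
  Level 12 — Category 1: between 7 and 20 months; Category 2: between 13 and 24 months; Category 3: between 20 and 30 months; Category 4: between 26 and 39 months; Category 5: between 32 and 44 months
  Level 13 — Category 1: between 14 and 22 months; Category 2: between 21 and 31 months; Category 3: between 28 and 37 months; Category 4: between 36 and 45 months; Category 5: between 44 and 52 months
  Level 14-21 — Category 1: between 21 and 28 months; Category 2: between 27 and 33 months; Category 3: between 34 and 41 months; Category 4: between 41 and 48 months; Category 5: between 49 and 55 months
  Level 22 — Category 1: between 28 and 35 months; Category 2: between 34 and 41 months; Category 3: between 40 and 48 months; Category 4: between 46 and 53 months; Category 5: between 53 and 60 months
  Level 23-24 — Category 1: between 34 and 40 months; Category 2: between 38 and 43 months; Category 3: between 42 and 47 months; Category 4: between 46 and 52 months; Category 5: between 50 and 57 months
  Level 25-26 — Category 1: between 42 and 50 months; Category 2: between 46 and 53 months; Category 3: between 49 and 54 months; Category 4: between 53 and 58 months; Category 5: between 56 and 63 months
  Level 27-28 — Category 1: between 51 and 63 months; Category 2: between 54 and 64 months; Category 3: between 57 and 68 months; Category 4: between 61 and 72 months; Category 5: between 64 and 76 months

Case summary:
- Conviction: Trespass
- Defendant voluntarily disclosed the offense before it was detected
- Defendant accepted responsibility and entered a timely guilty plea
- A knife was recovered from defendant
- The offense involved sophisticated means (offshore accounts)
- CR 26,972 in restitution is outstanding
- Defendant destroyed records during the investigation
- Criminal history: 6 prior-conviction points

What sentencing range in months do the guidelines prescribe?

Base offense level for trespass: 20.
§1 applies: 20 + 1 = 21.
§2 applies: 21 + 2 = 23.
§3 applies: 23 − 1 = 22.
§4 applies (level before this adjustment is 22 ≥ 14, so +4): 22 + 4 = 26.
§5 applies: 26 − 3 = 23.
§6 applies: 23 + 1 = 24.
§7 does not apply.
Final offense level: 24.
Criminal history: 6 prior points → Category 2 (6-8).
Level 24 falls in the 23-24 band.
Grid: Level 23-24 × Category 2 = 38-43 months.

38-43 months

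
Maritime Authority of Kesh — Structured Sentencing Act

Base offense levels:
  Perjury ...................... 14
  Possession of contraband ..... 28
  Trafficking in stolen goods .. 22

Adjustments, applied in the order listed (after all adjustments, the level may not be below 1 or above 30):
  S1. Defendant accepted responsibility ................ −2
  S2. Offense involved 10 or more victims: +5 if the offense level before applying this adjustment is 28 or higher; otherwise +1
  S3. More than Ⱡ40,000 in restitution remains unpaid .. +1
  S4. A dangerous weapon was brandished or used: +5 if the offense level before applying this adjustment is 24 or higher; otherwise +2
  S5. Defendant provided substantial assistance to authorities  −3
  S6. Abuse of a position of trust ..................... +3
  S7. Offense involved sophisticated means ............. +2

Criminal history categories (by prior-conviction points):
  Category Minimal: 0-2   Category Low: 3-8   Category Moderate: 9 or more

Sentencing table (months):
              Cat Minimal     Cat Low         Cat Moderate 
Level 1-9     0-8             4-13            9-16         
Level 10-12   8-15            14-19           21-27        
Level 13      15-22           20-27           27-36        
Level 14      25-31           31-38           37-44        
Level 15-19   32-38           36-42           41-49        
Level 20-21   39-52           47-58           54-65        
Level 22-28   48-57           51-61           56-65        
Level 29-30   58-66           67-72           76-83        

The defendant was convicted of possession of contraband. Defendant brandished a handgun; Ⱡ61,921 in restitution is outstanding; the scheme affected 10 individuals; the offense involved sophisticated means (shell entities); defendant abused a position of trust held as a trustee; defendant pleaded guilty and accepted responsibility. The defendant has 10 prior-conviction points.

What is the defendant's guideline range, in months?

Base offense level for possession of contraband: 28.
S1 applies: 28 − 2 = 26.
S2 applies (level before this adjustment is 26 < 28, so +1): 26 + 1 = 27.
S3 applies: 27 + 1 = 28.
S4 applies (level before this adjustment is 28 ≥ 24, so +5): 28 + 5 = 33.
S5 does not apply.
S6 applies: 33 + 3 = 36.
S7 applies: 36 + 2 = 38.
Level 38 exceeds the maximum of 30; capped at 30.
Final offense level: 30.
Criminal history: 10 prior points → Category Moderate (9+).
Level 30 falls in the 29-30 band.
Grid: Level 29-30 × Category Moderate = 76-83 months.

76-83 months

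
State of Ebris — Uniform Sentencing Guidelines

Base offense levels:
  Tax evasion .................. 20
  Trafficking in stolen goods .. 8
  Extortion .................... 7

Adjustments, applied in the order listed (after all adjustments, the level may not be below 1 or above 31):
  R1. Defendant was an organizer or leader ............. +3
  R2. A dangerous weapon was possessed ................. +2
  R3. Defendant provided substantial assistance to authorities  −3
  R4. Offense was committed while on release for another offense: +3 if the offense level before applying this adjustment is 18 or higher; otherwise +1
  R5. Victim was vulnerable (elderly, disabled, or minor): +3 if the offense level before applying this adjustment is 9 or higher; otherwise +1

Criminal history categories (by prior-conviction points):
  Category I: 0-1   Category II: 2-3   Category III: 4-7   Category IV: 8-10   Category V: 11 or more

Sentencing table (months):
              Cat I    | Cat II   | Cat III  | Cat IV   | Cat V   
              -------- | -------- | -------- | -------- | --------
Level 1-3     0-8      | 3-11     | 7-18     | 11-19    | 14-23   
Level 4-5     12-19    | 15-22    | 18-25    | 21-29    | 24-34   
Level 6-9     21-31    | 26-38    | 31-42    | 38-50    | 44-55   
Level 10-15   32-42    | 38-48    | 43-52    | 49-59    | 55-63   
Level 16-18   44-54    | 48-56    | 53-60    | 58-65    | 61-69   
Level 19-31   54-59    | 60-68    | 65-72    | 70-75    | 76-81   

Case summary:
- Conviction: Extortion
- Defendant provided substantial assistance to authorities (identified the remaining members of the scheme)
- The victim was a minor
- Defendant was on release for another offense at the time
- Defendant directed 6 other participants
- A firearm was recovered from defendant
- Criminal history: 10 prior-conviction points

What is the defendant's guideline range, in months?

49-59 months

Base offense level for extortion: 7.
R1 applies: 7 + 3 = 10.
R2 applies: 10 + 2 = 12.
R3 applies: 12 − 3 = 9.
R4 applies (level before this adjustment is 9 < 18, so +1): 9 + 1 = 10.
R5 applies (level before this adjustment is 10 ≥ 9, so +3): 10 + 3 = 13.
Final offense level: 13.
Criminal history: 10 prior points → Category IV (8-10).
Level 13 falls in the 10-15 band.
Grid: Level 10-15 × Category IV = 49-59 months.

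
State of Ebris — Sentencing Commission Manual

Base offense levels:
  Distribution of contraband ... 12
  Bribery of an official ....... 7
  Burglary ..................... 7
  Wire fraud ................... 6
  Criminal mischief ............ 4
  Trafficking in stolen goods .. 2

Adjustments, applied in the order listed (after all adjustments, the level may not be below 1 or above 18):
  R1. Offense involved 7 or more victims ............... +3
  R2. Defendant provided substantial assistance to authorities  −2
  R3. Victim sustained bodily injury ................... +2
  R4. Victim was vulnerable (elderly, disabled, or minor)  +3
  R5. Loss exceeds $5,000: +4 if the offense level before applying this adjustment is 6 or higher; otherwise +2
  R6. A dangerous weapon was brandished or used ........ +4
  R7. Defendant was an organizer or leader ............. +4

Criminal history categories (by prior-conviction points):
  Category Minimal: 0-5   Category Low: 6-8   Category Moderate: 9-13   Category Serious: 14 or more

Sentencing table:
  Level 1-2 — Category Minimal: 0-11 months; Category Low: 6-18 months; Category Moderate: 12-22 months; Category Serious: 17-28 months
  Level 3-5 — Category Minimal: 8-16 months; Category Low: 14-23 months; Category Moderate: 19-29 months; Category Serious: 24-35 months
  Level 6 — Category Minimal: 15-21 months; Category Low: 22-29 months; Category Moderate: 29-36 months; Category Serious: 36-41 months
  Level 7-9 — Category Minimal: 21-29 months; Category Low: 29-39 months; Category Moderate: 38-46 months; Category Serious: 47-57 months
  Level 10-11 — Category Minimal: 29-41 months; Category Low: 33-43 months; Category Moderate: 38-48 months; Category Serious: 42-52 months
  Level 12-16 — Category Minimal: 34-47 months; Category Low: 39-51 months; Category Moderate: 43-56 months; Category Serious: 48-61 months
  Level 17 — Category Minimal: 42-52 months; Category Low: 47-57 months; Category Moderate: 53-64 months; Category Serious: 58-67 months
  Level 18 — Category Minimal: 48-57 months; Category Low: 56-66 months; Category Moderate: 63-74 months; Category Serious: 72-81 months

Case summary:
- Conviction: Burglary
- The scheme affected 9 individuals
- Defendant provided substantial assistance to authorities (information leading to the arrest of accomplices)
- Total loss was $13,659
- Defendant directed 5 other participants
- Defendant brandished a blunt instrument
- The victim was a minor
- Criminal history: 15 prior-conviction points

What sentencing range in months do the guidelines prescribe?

Base offense level for burglary: 7.
R1 applies: 7 + 3 = 10.
R2 applies: 10 − 2 = 8.
R4 applies: 8 + 3 = 11.
R5 applies (level before this adjustment is 11 ≥ 6, so +4): 11 + 4 = 15.
R6 applies: 15 + 4 = 19.
R7 applies: 19 + 4 = 23.
Level 23 exceeds the maximum of 18; capped at 18.
Final offense level: 18.
Criminal history: 15 prior points → Category Serious (14+).
Level 18 falls in the 18 band.
Grid: Level 18 × Category Serious = 72-81 months.

72-81 months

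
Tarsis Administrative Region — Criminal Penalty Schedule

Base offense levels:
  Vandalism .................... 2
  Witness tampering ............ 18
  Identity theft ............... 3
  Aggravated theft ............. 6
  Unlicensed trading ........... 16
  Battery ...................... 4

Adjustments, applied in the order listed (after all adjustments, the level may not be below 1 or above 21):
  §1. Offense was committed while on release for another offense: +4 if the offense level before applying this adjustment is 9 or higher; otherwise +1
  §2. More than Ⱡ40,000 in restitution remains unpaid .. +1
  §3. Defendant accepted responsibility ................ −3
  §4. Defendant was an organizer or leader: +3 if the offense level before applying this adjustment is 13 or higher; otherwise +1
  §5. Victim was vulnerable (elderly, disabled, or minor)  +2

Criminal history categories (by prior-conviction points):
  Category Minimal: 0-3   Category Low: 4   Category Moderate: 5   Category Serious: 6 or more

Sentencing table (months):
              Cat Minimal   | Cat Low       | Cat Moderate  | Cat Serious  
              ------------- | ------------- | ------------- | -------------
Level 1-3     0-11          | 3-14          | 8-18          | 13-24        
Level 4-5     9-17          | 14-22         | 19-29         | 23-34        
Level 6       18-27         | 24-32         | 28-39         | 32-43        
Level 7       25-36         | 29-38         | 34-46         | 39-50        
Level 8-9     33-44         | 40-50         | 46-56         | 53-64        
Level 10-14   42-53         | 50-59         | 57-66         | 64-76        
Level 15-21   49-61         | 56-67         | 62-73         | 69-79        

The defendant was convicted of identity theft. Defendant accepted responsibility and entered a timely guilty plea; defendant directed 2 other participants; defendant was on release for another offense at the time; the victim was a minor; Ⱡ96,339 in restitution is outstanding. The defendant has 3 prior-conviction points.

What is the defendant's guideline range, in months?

Base offense level for identity theft: 3.
§1 applies (level before this adjustment is 3 < 9, so +1): 3 + 1 = 4.
§2 applies: 4 + 1 = 5.
§3 applies: 5 − 3 = 2.
§4 applies (level before this adjustment is 2 < 13, so +1): 2 + 1 = 3.
§5 applies: 3 + 2 = 5.
Final offense level: 5.
Criminal history: 3 prior points → Category Minimal (0-3).
Level 5 falls in the 4-5 band.
Grid: Level 4-5 × Category Minimal = 9-17 months.

9-17 months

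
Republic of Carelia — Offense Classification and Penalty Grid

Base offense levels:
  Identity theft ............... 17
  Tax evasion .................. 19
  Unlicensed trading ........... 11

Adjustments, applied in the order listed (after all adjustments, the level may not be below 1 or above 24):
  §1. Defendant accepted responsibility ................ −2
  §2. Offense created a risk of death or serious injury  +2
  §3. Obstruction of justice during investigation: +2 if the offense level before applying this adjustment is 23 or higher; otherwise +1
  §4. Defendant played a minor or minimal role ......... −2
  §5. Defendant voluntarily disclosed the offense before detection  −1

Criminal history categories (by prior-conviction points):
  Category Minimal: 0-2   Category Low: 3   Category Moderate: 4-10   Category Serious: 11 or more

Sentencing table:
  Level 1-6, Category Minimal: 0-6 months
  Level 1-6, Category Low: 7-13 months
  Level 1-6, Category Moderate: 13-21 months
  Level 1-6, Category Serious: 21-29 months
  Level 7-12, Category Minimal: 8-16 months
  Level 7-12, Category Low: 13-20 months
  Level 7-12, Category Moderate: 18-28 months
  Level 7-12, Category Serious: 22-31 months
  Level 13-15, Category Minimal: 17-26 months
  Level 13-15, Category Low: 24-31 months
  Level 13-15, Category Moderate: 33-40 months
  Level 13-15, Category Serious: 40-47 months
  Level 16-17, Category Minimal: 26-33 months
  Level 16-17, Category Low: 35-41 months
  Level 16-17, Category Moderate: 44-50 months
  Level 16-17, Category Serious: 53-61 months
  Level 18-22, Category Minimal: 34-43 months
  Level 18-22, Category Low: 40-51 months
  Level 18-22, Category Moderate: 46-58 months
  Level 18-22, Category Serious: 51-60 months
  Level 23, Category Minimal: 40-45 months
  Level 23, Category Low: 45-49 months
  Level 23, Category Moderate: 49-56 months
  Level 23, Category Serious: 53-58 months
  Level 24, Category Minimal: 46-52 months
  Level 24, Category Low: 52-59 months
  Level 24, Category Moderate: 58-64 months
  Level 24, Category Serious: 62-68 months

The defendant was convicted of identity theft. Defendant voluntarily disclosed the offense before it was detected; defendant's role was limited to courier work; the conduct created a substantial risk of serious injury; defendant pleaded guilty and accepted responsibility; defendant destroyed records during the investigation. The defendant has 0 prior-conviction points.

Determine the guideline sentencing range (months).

17-26 months

Base offense level for identity theft: 17.
§1 applies: 17 − 2 = 15.
§2 applies: 15 + 2 = 17.
§3 applies (level before this adjustment is 17 < 23, so +1): 17 + 1 = 18.
§4 applies: 18 − 2 = 16.
§5 applies: 16 − 1 = 15.
Final offense level: 15.
Criminal history: 0 prior points → Category Minimal (0-2).
Level 15 falls in the 13-15 band.
Grid: Level 13-15 × Category Minimal = 17-26 months.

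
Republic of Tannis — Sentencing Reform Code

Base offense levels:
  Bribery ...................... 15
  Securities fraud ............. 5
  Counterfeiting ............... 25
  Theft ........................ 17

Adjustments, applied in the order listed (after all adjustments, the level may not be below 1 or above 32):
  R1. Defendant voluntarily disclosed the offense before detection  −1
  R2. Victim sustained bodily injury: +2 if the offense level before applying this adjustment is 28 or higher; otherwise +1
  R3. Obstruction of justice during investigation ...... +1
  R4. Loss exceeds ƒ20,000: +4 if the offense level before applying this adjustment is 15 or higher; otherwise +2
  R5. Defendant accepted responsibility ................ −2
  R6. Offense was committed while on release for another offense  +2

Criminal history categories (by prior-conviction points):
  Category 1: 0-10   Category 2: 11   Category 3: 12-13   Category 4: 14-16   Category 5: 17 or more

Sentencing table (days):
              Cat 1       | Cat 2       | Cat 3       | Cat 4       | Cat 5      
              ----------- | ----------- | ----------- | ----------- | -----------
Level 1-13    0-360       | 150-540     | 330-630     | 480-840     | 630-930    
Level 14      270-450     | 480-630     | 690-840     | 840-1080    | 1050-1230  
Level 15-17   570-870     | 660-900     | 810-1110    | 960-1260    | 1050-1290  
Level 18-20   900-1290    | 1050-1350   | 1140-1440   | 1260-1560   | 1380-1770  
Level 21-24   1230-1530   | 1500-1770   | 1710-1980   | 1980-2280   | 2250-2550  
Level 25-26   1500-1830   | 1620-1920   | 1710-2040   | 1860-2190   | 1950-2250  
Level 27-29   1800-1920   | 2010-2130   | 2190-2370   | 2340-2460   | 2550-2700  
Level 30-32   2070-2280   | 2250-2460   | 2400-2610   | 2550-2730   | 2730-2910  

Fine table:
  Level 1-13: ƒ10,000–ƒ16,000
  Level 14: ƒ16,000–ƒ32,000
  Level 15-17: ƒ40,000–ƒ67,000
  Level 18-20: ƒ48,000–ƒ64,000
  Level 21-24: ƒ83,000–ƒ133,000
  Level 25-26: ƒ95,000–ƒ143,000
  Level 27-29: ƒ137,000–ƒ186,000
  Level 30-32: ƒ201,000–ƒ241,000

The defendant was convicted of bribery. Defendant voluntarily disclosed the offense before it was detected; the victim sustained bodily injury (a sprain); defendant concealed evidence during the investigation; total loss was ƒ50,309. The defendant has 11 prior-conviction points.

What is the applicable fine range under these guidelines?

Base offense level for bribery: 15.
R1 applies: 15 − 1 = 14.
R2 applies (level before this adjustment is 14 < 28, so +1): 14 + 1 = 15.
R3 applies: 15 + 1 = 16.
R4 applies (level before this adjustment is 16 ≥ 15, so +4): 16 + 4 = 20.
R6 does not apply.
Final offense level: 20.
Level 20 falls in the 18-20 band.
Fine table: Level 18-20 → ƒ48,000–ƒ64,000.

ƒ48,000–ƒ64,000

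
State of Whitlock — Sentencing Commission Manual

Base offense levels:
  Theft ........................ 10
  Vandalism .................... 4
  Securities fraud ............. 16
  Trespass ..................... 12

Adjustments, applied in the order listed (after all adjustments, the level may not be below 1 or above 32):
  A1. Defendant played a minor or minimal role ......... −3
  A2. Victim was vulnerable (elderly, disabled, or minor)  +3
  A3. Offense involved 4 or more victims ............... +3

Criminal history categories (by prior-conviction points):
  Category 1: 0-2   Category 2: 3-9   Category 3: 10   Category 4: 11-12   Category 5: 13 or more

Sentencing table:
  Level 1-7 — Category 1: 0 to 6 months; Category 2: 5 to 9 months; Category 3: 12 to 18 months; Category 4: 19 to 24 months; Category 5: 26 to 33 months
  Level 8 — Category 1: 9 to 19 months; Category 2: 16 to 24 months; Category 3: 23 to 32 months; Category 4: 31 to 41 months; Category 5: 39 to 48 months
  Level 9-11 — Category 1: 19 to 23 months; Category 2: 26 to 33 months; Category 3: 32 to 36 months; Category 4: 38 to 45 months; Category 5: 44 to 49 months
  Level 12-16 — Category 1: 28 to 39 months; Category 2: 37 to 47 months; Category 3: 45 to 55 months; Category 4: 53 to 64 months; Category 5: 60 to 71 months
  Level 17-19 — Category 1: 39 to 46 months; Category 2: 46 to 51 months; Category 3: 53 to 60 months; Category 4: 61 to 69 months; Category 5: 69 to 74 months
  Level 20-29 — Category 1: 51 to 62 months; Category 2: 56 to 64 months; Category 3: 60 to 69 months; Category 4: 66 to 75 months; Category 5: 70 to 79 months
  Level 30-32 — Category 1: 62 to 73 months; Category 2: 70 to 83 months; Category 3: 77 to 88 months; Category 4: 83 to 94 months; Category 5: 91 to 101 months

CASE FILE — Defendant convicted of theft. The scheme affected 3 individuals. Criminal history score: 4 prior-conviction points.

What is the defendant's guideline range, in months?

26-33 months

Base offense level for theft: 10.
Final offense level: 10.
Criminal history: 4 prior points → Category 2 (3-9).
Level 10 falls in the 9-11 band.
Grid: Level 9-11 × Category 2 = 26-33 months.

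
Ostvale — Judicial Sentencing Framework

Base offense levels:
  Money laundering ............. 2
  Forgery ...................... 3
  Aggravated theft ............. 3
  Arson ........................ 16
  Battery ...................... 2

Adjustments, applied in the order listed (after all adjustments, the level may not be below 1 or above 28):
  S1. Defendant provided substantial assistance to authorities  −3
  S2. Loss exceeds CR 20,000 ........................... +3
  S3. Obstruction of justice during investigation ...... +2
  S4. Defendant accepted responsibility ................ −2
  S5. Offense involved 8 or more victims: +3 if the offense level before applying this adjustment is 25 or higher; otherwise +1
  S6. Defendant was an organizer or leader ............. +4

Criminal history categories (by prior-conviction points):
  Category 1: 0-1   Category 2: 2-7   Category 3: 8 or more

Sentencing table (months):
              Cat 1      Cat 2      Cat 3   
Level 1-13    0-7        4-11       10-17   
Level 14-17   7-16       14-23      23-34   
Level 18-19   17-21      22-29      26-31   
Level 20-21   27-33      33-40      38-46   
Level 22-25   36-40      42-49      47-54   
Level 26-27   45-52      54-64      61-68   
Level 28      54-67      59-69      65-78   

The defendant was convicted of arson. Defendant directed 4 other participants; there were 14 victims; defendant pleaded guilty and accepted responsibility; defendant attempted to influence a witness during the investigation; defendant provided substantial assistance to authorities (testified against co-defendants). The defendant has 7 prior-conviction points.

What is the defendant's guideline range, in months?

Base offense level for arson: 16.
S1 applies: 16 − 3 = 13.
S3 applies: 13 + 2 = 15.
S4 applies: 15 − 2 = 13.
S5 applies (level before this adjustment is 13 < 25, so +1): 13 + 1 = 14.
S6 applies: 14 + 4 = 18.
Final offense level: 18.
Criminal history: 7 prior points → Category 2 (2-7).
Level 18 falls in the 18-19 band.
Grid: Level 18-19 × Category 2 = 22-29 months.

22-29 months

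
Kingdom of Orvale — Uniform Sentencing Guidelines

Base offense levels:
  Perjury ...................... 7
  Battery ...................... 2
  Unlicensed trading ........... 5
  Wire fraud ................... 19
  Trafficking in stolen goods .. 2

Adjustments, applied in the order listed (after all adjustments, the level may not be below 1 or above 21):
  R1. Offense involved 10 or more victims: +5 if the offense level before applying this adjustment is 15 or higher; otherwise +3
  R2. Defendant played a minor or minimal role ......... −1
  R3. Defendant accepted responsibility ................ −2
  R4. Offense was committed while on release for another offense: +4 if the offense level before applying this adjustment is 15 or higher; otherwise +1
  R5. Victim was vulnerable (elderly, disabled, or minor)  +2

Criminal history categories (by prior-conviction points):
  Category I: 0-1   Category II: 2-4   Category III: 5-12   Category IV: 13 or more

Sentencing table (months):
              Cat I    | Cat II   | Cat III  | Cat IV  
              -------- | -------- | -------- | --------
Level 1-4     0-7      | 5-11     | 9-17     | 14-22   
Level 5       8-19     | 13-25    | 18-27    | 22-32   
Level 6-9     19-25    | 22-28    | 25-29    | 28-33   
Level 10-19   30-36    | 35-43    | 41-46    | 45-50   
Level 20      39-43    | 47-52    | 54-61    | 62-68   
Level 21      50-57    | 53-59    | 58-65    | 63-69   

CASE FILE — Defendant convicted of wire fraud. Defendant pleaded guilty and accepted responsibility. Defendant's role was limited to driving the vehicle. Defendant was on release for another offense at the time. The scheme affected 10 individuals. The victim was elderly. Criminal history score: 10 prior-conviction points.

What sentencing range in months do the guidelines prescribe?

Base offense level for wire fraud: 19.
R1 applies (level before this adjustment is 19 ≥ 15, so +5): 19 + 5 = 24.
R2 applies: 24 − 1 = 23.
R3 applies: 23 − 2 = 21.
R4 applies (level before this adjustment is 21 ≥ 15, so +4): 21 + 4 = 25.
R5 applies: 25 + 2 = 27.
Level 27 exceeds the maximum of 21; capped at 21.
Final offense level: 21.
Criminal history: 10 prior points → Category III (5-12).
Level 21 falls in the 21 band.
Grid: Level 21 × Category III = 58-65 months.

58-65 months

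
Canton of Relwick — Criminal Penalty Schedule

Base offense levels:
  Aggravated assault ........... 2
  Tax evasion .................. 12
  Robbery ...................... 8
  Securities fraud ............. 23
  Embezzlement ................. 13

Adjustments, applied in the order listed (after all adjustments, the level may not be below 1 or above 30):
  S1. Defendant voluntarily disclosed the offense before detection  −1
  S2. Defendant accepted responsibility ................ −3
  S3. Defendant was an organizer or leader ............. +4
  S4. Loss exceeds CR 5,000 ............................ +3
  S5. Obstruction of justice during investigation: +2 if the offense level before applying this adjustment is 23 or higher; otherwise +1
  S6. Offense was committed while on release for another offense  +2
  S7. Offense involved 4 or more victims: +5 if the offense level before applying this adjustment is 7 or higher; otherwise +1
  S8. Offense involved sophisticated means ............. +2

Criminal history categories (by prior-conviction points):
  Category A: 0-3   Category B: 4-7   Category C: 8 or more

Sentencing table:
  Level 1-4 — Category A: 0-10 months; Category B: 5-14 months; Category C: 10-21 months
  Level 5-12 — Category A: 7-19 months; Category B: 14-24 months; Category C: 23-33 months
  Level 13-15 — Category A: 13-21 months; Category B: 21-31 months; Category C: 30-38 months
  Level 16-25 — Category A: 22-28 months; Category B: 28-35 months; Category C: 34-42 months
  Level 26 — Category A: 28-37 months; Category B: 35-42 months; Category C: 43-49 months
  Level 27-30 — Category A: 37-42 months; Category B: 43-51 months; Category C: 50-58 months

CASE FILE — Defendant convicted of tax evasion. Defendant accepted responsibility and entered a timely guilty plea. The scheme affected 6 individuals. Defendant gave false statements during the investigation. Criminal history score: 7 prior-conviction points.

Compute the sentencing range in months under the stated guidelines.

Base offense level for tax evasion: 12.
S1 does not apply.
S2 applies: 12 − 3 = 9.
S5 applies (level before this adjustment is 9 < 23, so +1): 9 + 1 = 10.
S7 applies (level before this adjustment is 10 ≥ 7, so +5): 10 + 5 = 15.
Final offense level: 15.
Criminal history: 7 prior points → Category B (4-7).
Level 15 falls in the 13-15 band.
Grid: Level 13-15 × Category B = 21-31 months.

21-31 months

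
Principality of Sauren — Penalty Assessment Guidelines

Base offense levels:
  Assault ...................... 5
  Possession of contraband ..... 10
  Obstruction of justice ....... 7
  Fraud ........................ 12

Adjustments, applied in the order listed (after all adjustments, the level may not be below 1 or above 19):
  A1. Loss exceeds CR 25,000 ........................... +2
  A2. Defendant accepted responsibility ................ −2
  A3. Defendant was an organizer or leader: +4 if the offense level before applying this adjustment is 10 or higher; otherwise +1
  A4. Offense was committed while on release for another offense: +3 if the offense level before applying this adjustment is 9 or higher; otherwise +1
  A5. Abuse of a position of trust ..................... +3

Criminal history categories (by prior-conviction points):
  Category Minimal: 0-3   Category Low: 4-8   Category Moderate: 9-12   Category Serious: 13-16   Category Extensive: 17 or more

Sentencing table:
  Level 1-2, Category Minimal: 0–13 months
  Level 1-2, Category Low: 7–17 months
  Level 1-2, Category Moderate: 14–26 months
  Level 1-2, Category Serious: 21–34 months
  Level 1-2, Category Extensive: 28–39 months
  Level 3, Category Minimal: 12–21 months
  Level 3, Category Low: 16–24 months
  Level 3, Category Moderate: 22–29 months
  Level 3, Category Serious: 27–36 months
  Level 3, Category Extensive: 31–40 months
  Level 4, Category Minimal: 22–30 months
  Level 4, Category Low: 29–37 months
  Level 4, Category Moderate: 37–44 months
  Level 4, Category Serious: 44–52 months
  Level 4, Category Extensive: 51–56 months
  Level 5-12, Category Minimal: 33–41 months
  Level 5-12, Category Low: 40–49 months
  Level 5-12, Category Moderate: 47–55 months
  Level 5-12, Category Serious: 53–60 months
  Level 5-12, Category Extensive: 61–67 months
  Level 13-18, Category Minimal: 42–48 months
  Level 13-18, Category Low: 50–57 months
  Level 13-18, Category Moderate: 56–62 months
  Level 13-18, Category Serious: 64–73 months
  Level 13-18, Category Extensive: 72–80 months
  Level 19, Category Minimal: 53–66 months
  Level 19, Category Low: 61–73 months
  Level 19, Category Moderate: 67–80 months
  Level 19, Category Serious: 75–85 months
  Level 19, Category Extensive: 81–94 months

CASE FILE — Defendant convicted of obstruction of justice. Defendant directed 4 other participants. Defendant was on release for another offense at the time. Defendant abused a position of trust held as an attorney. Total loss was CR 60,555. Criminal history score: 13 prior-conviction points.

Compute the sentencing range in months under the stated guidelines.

Base offense level for obstruction of justice: 7.
A1 applies: 7 + 2 = 9.
A2 does not apply.
A3 applies (level before this adjustment is 9 < 10, so +1): 9 + 1 = 10.
A4 applies (level before this adjustment is 10 ≥ 9, so +3): 10 + 3 = 13.
A5 applies: 13 + 3 = 16.
Final offense level: 16.
Criminal history: 13 prior points → Category Serious (13-16).
Level 16 falls in the 13-18 band.
Grid: Level 13-18 × Category Serious = 64-73 months.

64-73 months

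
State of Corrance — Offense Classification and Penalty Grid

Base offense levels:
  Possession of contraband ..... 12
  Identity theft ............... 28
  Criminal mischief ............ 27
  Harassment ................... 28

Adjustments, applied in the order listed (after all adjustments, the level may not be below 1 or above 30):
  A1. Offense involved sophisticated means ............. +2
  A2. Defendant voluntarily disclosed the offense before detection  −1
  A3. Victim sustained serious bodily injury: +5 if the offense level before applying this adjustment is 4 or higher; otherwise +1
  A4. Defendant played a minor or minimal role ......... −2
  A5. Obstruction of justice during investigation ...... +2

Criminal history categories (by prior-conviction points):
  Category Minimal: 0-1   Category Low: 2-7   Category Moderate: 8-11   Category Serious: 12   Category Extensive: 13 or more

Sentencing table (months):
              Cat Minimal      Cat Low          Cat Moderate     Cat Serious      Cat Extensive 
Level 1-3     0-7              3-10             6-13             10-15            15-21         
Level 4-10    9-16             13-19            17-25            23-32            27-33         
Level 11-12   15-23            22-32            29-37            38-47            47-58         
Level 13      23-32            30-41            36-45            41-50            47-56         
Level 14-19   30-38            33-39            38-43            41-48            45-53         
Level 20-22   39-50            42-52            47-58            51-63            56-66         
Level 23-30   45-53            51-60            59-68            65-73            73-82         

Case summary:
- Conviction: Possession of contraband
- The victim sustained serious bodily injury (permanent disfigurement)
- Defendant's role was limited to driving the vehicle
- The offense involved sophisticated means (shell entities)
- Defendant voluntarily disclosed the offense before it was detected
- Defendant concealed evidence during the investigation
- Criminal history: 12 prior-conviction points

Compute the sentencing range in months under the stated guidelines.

Base offense level for possession of contraband: 12.
A1 applies: 12 + 2 = 14.
A2 applies: 14 − 1 = 13.
A3 applies (level before this adjustment is 13 ≥ 4, so +5): 13 + 5 = 18.
A4 applies: 18 − 2 = 16.
A5 applies: 16 + 2 = 18.
Final offense level: 18.
Criminal history: 12 prior points → Category Serious (12).
Level 18 falls in the 14-19 band.
Grid: Level 14-19 × Category Serious = 41-48 months.

41-48 months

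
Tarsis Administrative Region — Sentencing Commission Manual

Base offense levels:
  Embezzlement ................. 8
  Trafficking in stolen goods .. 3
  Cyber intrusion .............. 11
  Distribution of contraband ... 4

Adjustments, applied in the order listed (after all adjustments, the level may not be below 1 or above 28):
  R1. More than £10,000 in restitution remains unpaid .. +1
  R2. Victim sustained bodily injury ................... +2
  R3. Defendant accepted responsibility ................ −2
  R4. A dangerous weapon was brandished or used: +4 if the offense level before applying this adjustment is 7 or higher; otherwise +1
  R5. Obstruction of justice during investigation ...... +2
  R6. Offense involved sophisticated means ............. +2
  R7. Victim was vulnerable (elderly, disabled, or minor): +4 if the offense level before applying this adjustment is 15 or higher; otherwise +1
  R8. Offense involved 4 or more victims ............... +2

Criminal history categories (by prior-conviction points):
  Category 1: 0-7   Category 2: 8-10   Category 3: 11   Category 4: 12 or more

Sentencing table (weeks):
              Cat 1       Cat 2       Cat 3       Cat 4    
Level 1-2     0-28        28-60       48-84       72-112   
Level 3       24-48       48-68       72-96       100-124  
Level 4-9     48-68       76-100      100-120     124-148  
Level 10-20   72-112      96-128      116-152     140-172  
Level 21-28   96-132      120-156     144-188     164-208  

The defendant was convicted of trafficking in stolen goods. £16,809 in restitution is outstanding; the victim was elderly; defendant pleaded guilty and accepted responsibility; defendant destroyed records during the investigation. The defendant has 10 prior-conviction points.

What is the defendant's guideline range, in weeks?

Base offense level for trafficking in stolen goods: 3.
R1 applies: 3 + 1 = 4.
R2 does not apply.
R3 applies: 4 − 2 = 2.
R5 applies: 2 + 2 = 4.
R6 does not apply.
R7 applies (level before this adjustment is 4 < 15, so +1): 4 + 1 = 5.
Final offense level: 5.
Criminal history: 10 prior points → Category 2 (8-10).
Level 5 falls in the 4-9 band.
Grid: Level 4-9 × Category 2 = 76-100 weeks.

76-100 weeks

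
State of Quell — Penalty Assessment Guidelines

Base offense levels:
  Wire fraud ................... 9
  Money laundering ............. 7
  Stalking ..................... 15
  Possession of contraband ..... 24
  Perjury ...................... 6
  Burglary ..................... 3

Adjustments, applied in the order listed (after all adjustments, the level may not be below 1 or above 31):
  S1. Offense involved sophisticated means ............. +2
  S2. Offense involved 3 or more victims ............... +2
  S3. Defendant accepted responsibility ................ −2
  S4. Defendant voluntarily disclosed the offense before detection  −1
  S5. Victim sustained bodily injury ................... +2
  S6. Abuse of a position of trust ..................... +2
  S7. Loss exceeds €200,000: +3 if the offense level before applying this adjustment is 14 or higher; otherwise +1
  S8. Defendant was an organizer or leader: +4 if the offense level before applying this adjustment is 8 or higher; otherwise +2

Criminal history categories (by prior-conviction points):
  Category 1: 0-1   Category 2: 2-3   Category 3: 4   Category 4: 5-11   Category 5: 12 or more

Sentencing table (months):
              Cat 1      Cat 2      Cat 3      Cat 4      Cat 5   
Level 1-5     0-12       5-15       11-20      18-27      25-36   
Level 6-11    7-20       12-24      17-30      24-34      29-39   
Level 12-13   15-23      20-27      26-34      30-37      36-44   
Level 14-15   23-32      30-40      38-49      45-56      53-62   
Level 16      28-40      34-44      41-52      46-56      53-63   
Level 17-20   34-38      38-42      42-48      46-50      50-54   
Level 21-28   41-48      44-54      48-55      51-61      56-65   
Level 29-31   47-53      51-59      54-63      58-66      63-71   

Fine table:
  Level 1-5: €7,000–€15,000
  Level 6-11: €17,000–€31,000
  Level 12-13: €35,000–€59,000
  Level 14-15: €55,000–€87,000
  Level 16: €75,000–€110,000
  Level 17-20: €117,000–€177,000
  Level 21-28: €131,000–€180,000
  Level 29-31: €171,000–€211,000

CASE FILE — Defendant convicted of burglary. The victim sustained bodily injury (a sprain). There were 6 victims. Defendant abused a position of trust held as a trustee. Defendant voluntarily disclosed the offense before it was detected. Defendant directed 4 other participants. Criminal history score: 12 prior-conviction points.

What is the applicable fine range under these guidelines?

Base offense level for burglary: 3.
S2 applies: 3 + 2 = 5.
S3 does not apply.
S4 applies: 5 − 1 = 4.
S5 applies: 4 + 2 = 6.
S6 applies: 6 + 2 = 8.
S7 does not apply.
S8 applies (level before this adjustment is 8 ≥ 8, so +4): 8 + 4 = 12.
Final offense level: 12.
Level 12 falls in the 12-13 band.
Fine table: Level 12-13 → €35,000–€59,000.

€35,000–€59,000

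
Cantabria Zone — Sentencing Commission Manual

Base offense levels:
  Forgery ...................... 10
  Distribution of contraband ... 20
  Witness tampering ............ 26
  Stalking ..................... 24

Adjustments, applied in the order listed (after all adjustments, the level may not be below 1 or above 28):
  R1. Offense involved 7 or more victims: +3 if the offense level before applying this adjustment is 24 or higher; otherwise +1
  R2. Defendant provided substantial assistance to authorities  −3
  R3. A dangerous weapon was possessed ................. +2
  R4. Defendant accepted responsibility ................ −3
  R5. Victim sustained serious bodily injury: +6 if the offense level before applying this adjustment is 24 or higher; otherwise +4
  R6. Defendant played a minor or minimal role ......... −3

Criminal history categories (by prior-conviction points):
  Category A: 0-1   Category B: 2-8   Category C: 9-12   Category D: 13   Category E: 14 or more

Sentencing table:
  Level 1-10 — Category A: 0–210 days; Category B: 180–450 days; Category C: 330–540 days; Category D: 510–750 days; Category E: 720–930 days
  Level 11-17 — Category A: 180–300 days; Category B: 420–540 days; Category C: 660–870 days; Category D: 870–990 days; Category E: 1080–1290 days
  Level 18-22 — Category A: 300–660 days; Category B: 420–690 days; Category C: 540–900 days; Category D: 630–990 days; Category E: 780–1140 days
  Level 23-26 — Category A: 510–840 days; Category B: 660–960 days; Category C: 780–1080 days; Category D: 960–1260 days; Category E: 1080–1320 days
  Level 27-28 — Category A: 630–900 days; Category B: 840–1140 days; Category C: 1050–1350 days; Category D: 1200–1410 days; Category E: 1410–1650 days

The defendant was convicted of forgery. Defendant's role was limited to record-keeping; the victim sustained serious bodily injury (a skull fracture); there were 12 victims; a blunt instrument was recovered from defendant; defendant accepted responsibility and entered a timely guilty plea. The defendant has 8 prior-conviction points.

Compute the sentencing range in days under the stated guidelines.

420-540 days

Base offense level for forgery: 10.
R1 applies (level before this adjustment is 10 < 24, so +1): 10 + 1 = 11.
R3 applies: 11 + 2 = 13.
R4 applies: 13 − 3 = 10.
R5 applies (level before this adjustment is 10 < 24, so +4): 10 + 4 = 14.
R6 applies: 14 − 3 = 11.
Final offense level: 11.
Criminal history: 8 prior points → Category B (2-8).
Level 11 falls in the 11-17 band.
Grid: Level 11-17 × Category B = 420-540 days.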